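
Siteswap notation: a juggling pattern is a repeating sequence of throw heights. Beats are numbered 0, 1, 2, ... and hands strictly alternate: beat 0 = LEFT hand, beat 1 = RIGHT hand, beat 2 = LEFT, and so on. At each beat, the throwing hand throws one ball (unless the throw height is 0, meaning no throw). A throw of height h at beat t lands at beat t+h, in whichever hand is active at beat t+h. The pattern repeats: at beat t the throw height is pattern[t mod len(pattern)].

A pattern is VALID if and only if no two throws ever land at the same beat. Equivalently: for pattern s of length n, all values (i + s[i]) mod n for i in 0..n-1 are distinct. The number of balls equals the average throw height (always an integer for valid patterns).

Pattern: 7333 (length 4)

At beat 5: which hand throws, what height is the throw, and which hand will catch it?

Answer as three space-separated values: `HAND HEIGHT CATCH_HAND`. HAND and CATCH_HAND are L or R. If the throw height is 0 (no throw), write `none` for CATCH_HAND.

Answer: R 3 L

Derivation:
Beat 5: 5 mod 2 = 1, so hand = R
Throw height = pattern[5 mod 4] = pattern[1] = 3
Lands at beat 5+3=8, 8 mod 2 = 0, so catch hand = L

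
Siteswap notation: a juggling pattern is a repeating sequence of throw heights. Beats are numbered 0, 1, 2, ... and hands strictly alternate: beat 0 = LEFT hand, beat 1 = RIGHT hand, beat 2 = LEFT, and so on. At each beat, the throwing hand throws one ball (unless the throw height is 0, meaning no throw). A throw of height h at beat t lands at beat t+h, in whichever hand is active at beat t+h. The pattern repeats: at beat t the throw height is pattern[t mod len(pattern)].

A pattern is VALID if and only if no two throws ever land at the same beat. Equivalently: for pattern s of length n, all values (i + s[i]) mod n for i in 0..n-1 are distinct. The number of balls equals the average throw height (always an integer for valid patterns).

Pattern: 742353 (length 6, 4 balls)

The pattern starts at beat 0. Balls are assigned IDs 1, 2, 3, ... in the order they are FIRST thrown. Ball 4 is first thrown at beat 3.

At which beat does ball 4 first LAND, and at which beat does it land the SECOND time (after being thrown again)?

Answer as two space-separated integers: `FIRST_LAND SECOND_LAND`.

Beat 0 (L): throw ball1 h=7 -> lands@7:R; in-air after throw: [b1@7:R]
Beat 1 (R): throw ball2 h=4 -> lands@5:R; in-air after throw: [b2@5:R b1@7:R]
Beat 2 (L): throw ball3 h=2 -> lands@4:L; in-air after throw: [b3@4:L b2@5:R b1@7:R]
Beat 3 (R): throw ball4 h=3 -> lands@6:L; in-air after throw: [b3@4:L b2@5:R b4@6:L b1@7:R]
Beat 4 (L): throw ball3 h=5 -> lands@9:R; in-air after throw: [b2@5:R b4@6:L b1@7:R b3@9:R]
Beat 5 (R): throw ball2 h=3 -> lands@8:L; in-air after throw: [b4@6:L b1@7:R b2@8:L b3@9:R]
Beat 6 (L): throw ball4 h=7 -> lands@13:R; in-air after throw: [b1@7:R b2@8:L b3@9:R b4@13:R]
Beat 7 (R): throw ball1 h=4 -> lands@11:R; in-air after throw: [b2@8:L b3@9:R b1@11:R b4@13:R]
Beat 8 (L): throw ball2 h=2 -> lands@10:L; in-air after throw: [b3@9:R b2@10:L b1@11:R b4@13:R]
Beat 9 (R): throw ball3 h=3 -> lands@12:L; in-air after throw: [b2@10:L b1@11:R b3@12:L b4@13:R]
Beat 10 (L): throw ball2 h=5 -> lands@15:R; in-air after throw: [b1@11:R b3@12:L b4@13:R b2@15:R]
Beat 11 (R): throw ball1 h=3 -> lands@14:L; in-air after throw: [b3@12:L b4@13:R b1@14:L b2@15:R]
Beat 12 (L): throw ball3 h=7 -> lands@19:R; in-air after throw: [b4@13:R b1@14:L b2@15:R b3@19:R]
Beat 13 (R): throw ball4 h=4 -> lands@17:R; in-air after throw: [b1@14:L b2@15:R b4@17:R b3@19:R]
Ball 4: thrown@3 h=3 -> first land @6; rethrown@6 h=7 -> second land @13

Answer: 6 13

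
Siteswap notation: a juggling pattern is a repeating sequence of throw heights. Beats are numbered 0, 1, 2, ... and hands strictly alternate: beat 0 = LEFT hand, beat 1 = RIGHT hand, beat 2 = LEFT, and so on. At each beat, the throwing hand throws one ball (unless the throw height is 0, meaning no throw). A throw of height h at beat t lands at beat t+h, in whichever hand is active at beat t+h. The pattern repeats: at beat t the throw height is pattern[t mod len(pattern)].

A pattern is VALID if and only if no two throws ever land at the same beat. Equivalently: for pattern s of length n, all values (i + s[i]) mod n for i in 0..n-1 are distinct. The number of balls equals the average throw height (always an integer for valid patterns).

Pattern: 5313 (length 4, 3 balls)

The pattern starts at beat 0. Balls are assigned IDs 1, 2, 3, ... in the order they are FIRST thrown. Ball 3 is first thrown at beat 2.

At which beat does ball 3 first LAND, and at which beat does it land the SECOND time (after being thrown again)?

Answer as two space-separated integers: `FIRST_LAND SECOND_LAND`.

Beat 0 (L): throw ball1 h=5 -> lands@5:R; in-air after throw: [b1@5:R]
Beat 1 (R): throw ball2 h=3 -> lands@4:L; in-air after throw: [b2@4:L b1@5:R]
Beat 2 (L): throw ball3 h=1 -> lands@3:R; in-air after throw: [b3@3:R b2@4:L b1@5:R]
Beat 3 (R): throw ball3 h=3 -> lands@6:L; in-air after throw: [b2@4:L b1@5:R b3@6:L]
Beat 4 (L): throw ball2 h=5 -> lands@9:R; in-air after throw: [b1@5:R b3@6:L b2@9:R]
Beat 5 (R): throw ball1 h=3 -> lands@8:L; in-air after throw: [b3@6:L b1@8:L b2@9:R]
Beat 6 (L): throw ball3 h=1 -> lands@7:R; in-air after throw: [b3@7:R b1@8:L b2@9:R]
Ball 3: thrown@2 h=1 -> first land @3; rethrown@3 h=3 -> second land @6

Answer: 3 6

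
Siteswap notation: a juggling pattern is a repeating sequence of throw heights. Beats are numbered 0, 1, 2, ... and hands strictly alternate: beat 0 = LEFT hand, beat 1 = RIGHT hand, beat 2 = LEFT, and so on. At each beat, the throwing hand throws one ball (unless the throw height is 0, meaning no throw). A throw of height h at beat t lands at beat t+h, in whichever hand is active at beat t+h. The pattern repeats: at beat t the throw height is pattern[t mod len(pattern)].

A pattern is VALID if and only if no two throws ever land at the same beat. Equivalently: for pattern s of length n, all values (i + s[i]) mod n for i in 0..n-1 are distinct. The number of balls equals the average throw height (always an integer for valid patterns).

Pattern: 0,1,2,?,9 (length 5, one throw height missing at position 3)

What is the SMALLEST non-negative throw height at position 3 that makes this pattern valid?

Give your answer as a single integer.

i=0: (0 + 0) mod 5 = 0
i=1: (1 + 1) mod 5 = 2
i=2: (2 + 2) mod 5 = 4
i=3: s[i]=? (unknown)
i=4: (4 + 9) mod 5 = 3
Known residues: [0, 2, 3, 4]; need a permutation of 0..4, so missing residue r = 1
Need (3 + s) mod 5 = 1; smallest s = (1 - 3) mod 5 = 3

Answer: 3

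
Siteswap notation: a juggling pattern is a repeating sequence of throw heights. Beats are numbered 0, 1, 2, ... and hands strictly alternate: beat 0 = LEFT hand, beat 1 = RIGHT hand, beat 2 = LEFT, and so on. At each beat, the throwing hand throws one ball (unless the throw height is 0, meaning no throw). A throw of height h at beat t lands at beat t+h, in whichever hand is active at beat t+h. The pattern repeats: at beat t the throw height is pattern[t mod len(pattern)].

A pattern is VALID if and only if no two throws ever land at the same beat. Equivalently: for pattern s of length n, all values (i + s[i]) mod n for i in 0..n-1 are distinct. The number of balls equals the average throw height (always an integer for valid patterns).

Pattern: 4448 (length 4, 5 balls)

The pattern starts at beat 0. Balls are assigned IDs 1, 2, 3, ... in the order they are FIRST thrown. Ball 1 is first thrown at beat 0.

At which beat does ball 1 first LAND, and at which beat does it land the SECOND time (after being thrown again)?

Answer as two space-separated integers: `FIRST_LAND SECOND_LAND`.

Beat 0 (L): throw ball1 h=4 -> lands@4:L; in-air after throw: [b1@4:L]
Beat 1 (R): throw ball2 h=4 -> lands@5:R; in-air after throw: [b1@4:L b2@5:R]
Beat 2 (L): throw ball3 h=4 -> lands@6:L; in-air after throw: [b1@4:L b2@5:R b3@6:L]
Beat 3 (R): throw ball4 h=8 -> lands@11:R; in-air after throw: [b1@4:L b2@5:R b3@6:L b4@11:R]
Beat 4 (L): throw ball1 h=4 -> lands@8:L; in-air after throw: [b2@5:R b3@6:L b1@8:L b4@11:R]
Beat 5 (R): throw ball2 h=4 -> lands@9:R; in-air after throw: [b3@6:L b1@8:L b2@9:R b4@11:R]
Beat 6 (L): throw ball3 h=4 -> lands@10:L; in-air after throw: [b1@8:L b2@9:R b3@10:L b4@11:R]
Beat 7 (R): throw ball5 h=8 -> lands@15:R; in-air after throw: [b1@8:L b2@9:R b3@10:L b4@11:R b5@15:R]
Beat 8 (L): throw ball1 h=4 -> lands@12:L; in-air after throw: [b2@9:R b3@10:L b4@11:R b1@12:L b5@15:R]
Ball 1: thrown@0 h=4 -> first land @4; rethrown@4 h=4 -> second land @8

Answer: 4 8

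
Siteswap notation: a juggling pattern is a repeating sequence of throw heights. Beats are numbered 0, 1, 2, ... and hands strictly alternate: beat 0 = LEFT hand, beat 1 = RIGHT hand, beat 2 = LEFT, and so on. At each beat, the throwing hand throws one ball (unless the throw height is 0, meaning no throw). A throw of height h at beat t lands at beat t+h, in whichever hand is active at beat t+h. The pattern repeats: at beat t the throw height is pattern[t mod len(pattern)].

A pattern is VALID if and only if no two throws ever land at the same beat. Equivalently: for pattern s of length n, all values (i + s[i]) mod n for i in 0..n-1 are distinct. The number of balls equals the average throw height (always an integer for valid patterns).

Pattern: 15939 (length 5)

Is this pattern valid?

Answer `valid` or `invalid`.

Answer: invalid

Derivation:
i=0: (i + s[i]) mod n = (0 + 1) mod 5 = 1
i=1: (i + s[i]) mod n = (1 + 5) mod 5 = 1
i=2: (i + s[i]) mod n = (2 + 9) mod 5 = 1
i=3: (i + s[i]) mod n = (3 + 3) mod 5 = 1
i=4: (i + s[i]) mod n = (4 + 9) mod 5 = 3
Residues: [1, 1, 1, 1, 3], distinct: False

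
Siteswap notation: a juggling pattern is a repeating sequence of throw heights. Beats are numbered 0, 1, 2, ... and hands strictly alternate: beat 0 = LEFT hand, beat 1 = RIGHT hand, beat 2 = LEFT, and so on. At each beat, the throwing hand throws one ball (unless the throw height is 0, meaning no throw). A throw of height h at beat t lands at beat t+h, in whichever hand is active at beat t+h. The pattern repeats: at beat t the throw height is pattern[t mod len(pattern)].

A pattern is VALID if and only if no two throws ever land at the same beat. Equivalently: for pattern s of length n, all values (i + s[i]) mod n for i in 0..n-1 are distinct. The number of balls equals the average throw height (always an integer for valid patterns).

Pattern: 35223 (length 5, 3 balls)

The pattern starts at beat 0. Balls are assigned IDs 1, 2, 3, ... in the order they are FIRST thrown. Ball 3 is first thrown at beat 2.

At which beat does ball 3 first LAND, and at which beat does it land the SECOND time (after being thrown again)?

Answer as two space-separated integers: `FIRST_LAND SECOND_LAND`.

Answer: 4 7

Derivation:
Beat 0 (L): throw ball1 h=3 -> lands@3:R; in-air after throw: [b1@3:R]
Beat 1 (R): throw ball2 h=5 -> lands@6:L; in-air after throw: [b1@3:R b2@6:L]
Beat 2 (L): throw ball3 h=2 -> lands@4:L; in-air after throw: [b1@3:R b3@4:L b2@6:L]
Beat 3 (R): throw ball1 h=2 -> lands@5:R; in-air after throw: [b3@4:L b1@5:R b2@6:L]
Beat 4 (L): throw ball3 h=3 -> lands@7:R; in-air after throw: [b1@5:R b2@6:L b3@7:R]
Beat 5 (R): throw ball1 h=3 -> lands@8:L; in-air after throw: [b2@6:L b3@7:R b1@8:L]
Beat 6 (L): throw ball2 h=5 -> lands@11:R; in-air after throw: [b3@7:R b1@8:L b2@11:R]
Beat 7 (R): throw ball3 h=2 -> lands@9:R; in-air after throw: [b1@8:L b3@9:R b2@11:R]
Ball 3: thrown@2 h=2 -> first land @4; rethrown@4 h=3 -> second land @7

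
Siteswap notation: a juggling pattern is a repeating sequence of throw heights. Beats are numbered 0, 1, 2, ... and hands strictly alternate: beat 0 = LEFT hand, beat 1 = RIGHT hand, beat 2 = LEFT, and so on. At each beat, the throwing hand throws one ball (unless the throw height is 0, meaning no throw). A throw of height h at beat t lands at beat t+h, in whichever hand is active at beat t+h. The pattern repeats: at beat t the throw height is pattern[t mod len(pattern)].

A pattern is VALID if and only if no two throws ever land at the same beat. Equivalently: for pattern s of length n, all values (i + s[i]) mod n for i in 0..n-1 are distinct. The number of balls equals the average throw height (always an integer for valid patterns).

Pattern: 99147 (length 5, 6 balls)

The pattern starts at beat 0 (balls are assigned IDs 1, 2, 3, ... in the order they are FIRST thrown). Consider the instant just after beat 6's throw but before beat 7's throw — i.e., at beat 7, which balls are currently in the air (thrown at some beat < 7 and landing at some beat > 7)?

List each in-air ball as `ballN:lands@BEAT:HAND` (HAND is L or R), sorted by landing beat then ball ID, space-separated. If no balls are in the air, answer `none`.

Answer: ball1:lands@9:R ball2:lands@10:L ball4:lands@11:R ball5:lands@14:L ball6:lands@15:R

Derivation:
Beat 0 (L): throw ball1 h=9 -> lands@9:R; in-air after throw: [b1@9:R]
Beat 1 (R): throw ball2 h=9 -> lands@10:L; in-air after throw: [b1@9:R b2@10:L]
Beat 2 (L): throw ball3 h=1 -> lands@3:R; in-air after throw: [b3@3:R b1@9:R b2@10:L]
Beat 3 (R): throw ball3 h=4 -> lands@7:R; in-air after throw: [b3@7:R b1@9:R b2@10:L]
Beat 4 (L): throw ball4 h=7 -> lands@11:R; in-air after throw: [b3@7:R b1@9:R b2@10:L b4@11:R]
Beat 5 (R): throw ball5 h=9 -> lands@14:L; in-air after throw: [b3@7:R b1@9:R b2@10:L b4@11:R b5@14:L]
Beat 6 (L): throw ball6 h=9 -> lands@15:R; in-air after throw: [b3@7:R b1@9:R b2@10:L b4@11:R b5@14:L b6@15:R]
Beat 7 (R): throw ball3 h=1 -> lands@8:L; in-air after throw: [b3@8:L b1@9:R b2@10:L b4@11:R b5@14:L b6@15:R]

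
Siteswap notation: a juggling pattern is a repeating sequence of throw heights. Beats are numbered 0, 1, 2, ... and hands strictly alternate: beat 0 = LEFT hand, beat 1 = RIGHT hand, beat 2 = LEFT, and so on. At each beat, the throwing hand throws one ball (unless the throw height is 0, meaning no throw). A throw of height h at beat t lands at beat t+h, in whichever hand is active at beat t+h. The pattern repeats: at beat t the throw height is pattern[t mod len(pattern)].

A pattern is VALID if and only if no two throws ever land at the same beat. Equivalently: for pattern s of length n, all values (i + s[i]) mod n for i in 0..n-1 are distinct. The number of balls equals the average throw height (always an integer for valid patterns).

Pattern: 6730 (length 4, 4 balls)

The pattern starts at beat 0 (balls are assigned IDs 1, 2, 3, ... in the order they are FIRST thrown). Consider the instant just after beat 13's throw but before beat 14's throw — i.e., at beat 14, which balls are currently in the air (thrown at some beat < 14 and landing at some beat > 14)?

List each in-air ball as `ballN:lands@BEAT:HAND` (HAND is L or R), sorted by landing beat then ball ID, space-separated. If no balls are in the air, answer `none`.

Answer: ball1:lands@16:L ball3:lands@18:L ball4:lands@20:L

Derivation:
Beat 0 (L): throw ball1 h=6 -> lands@6:L; in-air after throw: [b1@6:L]
Beat 1 (R): throw ball2 h=7 -> lands@8:L; in-air after throw: [b1@6:L b2@8:L]
Beat 2 (L): throw ball3 h=3 -> lands@5:R; in-air after throw: [b3@5:R b1@6:L b2@8:L]
Beat 4 (L): throw ball4 h=6 -> lands@10:L; in-air after throw: [b3@5:R b1@6:L b2@8:L b4@10:L]
Beat 5 (R): throw ball3 h=7 -> lands@12:L; in-air after throw: [b1@6:L b2@8:L b4@10:L b3@12:L]
Beat 6 (L): throw ball1 h=3 -> lands@9:R; in-air after throw: [b2@8:L b1@9:R b4@10:L b3@12:L]
Beat 8 (L): throw ball2 h=6 -> lands@14:L; in-air after throw: [b1@9:R b4@10:L b3@12:L b2@14:L]
Beat 9 (R): throw ball1 h=7 -> lands@16:L; in-air after throw: [b4@10:L b3@12:L b2@14:L b1@16:L]
Beat 10 (L): throw ball4 h=3 -> lands@13:R; in-air after throw: [b3@12:L b4@13:R b2@14:L b1@16:L]
Beat 12 (L): throw ball3 h=6 -> lands@18:L; in-air after throw: [b4@13:R b2@14:L b1@16:L b3@18:L]
Beat 13 (R): throw ball4 h=7 -> lands@20:L; in-air after throw: [b2@14:L b1@16:L b3@18:L b4@20:L]
Beat 14 (L): throw ball2 h=3 -> lands@17:R; in-air after throw: [b1@16:L b2@17:R b3@18:L b4@20:L]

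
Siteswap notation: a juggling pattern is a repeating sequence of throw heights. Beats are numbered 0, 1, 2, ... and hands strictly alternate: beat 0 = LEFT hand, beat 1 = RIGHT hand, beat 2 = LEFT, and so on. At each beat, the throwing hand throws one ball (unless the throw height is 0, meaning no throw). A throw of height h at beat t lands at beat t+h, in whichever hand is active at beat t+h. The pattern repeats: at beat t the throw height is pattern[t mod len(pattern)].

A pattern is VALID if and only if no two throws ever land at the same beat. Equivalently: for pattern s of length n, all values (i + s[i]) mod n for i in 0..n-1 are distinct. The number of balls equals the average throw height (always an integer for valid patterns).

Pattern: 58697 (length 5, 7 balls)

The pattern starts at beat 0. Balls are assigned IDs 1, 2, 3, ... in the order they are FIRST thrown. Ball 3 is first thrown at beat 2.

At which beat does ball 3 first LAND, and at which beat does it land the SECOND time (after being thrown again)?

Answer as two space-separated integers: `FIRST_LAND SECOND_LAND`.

Beat 0 (L): throw ball1 h=5 -> lands@5:R; in-air after throw: [b1@5:R]
Beat 1 (R): throw ball2 h=8 -> lands@9:R; in-air after throw: [b1@5:R b2@9:R]
Beat 2 (L): throw ball3 h=6 -> lands@8:L; in-air after throw: [b1@5:R b3@8:L b2@9:R]
Beat 3 (R): throw ball4 h=9 -> lands@12:L; in-air after throw: [b1@5:R b3@8:L b2@9:R b4@12:L]
Beat 4 (L): throw ball5 h=7 -> lands@11:R; in-air after throw: [b1@5:R b3@8:L b2@9:R b5@11:R b4@12:L]
Beat 5 (R): throw ball1 h=5 -> lands@10:L; in-air after throw: [b3@8:L b2@9:R b1@10:L b5@11:R b4@12:L]
Beat 6 (L): throw ball6 h=8 -> lands@14:L; in-air after throw: [b3@8:L b2@9:R b1@10:L b5@11:R b4@12:L b6@14:L]
Beat 7 (R): throw ball7 h=6 -> lands@13:R; in-air after throw: [b3@8:L b2@9:R b1@10:L b5@11:R b4@12:L b7@13:R b6@14:L]
Beat 8 (L): throw ball3 h=9 -> lands@17:R; in-air after throw: [b2@9:R b1@10:L b5@11:R b4@12:L b7@13:R b6@14:L b3@17:R]
Beat 9 (R): throw ball2 h=7 -> lands@16:L; in-air after throw: [b1@10:L b5@11:R b4@12:L b7@13:R b6@14:L b2@16:L b3@17:R]
Beat 10 (L): throw ball1 h=5 -> lands@15:R; in-air after throw: [b5@11:R b4@12:L b7@13:R b6@14:L b1@15:R b2@16:L b3@17:R]
Beat 11 (R): throw ball5 h=8 -> lands@19:R; in-air after throw: [b4@12:L b7@13:R b6@14:L b1@15:R b2@16:L b3@17:R b5@19:R]
Beat 12 (L): throw ball4 h=6 -> lands@18:L; in-air after throw: [b7@13:R b6@14:L b1@15:R b2@16:L b3@17:R b4@18:L b5@19:R]
Beat 13 (R): throw ball7 h=9 -> lands@22:L; in-air after throw: [b6@14:L b1@15:R b2@16:L b3@17:R b4@18:L b5@19:R b7@22:L]
Beat 14 (L): throw ball6 h=7 -> lands@21:R; in-air after throw: [b1@15:R b2@16:L b3@17:R b4@18:L b5@19:R b6@21:R b7@22:L]
Beat 15 (R): throw ball1 h=5 -> lands@20:L; in-air after throw: [b2@16:L b3@17:R b4@18:L b5@19:R b1@20:L b6@21:R b7@22:L]
Beat 16 (L): throw ball2 h=8 -> lands@24:L; in-air after throw: [b3@17:R b4@18:L b5@19:R b1@20:L b6@21:R b7@22:L b2@24:L]
Beat 17 (R): throw ball3 h=6 -> lands@23:R; in-air after throw: [b4@18:L b5@19:R b1@20:L b6@21:R b7@22:L b3@23:R b2@24:L]
Ball 3: thrown@2 h=6 -> first land @8; rethrown@8 h=9 -> second land @17

Answer: 8 17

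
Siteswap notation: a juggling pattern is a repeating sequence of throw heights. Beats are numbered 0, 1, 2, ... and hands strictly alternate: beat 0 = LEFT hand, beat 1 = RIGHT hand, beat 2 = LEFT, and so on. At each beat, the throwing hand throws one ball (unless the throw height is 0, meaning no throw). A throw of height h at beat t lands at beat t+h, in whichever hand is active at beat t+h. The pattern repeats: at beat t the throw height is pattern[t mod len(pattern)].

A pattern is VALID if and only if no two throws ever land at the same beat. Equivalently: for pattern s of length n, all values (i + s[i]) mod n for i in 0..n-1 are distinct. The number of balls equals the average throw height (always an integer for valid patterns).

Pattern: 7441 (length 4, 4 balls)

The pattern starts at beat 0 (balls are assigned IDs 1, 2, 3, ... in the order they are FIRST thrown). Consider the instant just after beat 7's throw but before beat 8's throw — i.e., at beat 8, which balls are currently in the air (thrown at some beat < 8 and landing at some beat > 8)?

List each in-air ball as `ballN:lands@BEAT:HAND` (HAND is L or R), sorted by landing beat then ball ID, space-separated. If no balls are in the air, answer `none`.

Beat 0 (L): throw ball1 h=7 -> lands@7:R; in-air after throw: [b1@7:R]
Beat 1 (R): throw ball2 h=4 -> lands@5:R; in-air after throw: [b2@5:R b1@7:R]
Beat 2 (L): throw ball3 h=4 -> lands@6:L; in-air after throw: [b2@5:R b3@6:L b1@7:R]
Beat 3 (R): throw ball4 h=1 -> lands@4:L; in-air after throw: [b4@4:L b2@5:R b3@6:L b1@7:R]
Beat 4 (L): throw ball4 h=7 -> lands@11:R; in-air after throw: [b2@5:R b3@6:L b1@7:R b4@11:R]
Beat 5 (R): throw ball2 h=4 -> lands@9:R; in-air after throw: [b3@6:L b1@7:R b2@9:R b4@11:R]
Beat 6 (L): throw ball3 h=4 -> lands@10:L; in-air after throw: [b1@7:R b2@9:R b3@10:L b4@11:R]
Beat 7 (R): throw ball1 h=1 -> lands@8:L; in-air after throw: [b1@8:L b2@9:R b3@10:L b4@11:R]
Beat 8 (L): throw ball1 h=7 -> lands@15:R; in-air after throw: [b2@9:R b3@10:L b4@11:R b1@15:R]

Answer: ball2:lands@9:R ball3:lands@10:L ball4:lands@11:R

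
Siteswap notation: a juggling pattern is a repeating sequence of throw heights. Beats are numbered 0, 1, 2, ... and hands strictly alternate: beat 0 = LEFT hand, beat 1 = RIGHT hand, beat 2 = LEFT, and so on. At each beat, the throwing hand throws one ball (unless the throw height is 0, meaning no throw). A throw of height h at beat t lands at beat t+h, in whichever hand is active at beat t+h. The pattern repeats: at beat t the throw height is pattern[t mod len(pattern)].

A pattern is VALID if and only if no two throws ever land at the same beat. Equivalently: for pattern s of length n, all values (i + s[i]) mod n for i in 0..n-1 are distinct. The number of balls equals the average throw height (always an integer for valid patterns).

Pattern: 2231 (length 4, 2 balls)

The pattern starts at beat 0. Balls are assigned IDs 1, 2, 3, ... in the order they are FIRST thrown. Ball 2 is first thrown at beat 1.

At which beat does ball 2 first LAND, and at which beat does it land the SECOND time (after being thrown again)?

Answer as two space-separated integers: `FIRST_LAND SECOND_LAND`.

Answer: 3 4

Derivation:
Beat 0 (L): throw ball1 h=2 -> lands@2:L; in-air after throw: [b1@2:L]
Beat 1 (R): throw ball2 h=2 -> lands@3:R; in-air after throw: [b1@2:L b2@3:R]
Beat 2 (L): throw ball1 h=3 -> lands@5:R; in-air after throw: [b2@3:R b1@5:R]
Beat 3 (R): throw ball2 h=1 -> lands@4:L; in-air after throw: [b2@4:L b1@5:R]
Beat 4 (L): throw ball2 h=2 -> lands@6:L; in-air after throw: [b1@5:R b2@6:L]
Ball 2: thrown@1 h=2 -> first land @3; rethrown@3 h=1 -> second land @4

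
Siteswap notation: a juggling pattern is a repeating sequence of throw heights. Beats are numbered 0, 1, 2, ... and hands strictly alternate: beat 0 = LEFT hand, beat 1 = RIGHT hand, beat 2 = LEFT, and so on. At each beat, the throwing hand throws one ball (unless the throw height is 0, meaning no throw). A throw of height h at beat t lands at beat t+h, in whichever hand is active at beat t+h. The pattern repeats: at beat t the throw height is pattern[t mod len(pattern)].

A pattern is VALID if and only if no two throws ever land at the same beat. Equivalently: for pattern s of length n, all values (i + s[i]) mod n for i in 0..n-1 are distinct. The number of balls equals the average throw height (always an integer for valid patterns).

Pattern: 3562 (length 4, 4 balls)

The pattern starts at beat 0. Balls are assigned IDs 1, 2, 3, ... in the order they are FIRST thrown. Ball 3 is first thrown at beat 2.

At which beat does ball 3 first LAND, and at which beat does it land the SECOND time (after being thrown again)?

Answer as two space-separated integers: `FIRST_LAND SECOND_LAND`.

Beat 0 (L): throw ball1 h=3 -> lands@3:R; in-air after throw: [b1@3:R]
Beat 1 (R): throw ball2 h=5 -> lands@6:L; in-air after throw: [b1@3:R b2@6:L]
Beat 2 (L): throw ball3 h=6 -> lands@8:L; in-air after throw: [b1@3:R b2@6:L b3@8:L]
Beat 3 (R): throw ball1 h=2 -> lands@5:R; in-air after throw: [b1@5:R b2@6:L b3@8:L]
Beat 4 (L): throw ball4 h=3 -> lands@7:R; in-air after throw: [b1@5:R b2@6:L b4@7:R b3@8:L]
Beat 5 (R): throw ball1 h=5 -> lands@10:L; in-air after throw: [b2@6:L b4@7:R b3@8:L b1@10:L]
Beat 6 (L): throw ball2 h=6 -> lands@12:L; in-air after throw: [b4@7:R b3@8:L b1@10:L b2@12:L]
Beat 7 (R): throw ball4 h=2 -> lands@9:R; in-air after throw: [b3@8:L b4@9:R b1@10:L b2@12:L]
Beat 8 (L): throw ball3 h=3 -> lands@11:R; in-air after throw: [b4@9:R b1@10:L b3@11:R b2@12:L]
Beat 9 (R): throw ball4 h=5 -> lands@14:L; in-air after throw: [b1@10:L b3@11:R b2@12:L b4@14:L]
Beat 10 (L): throw ball1 h=6 -> lands@16:L; in-air after throw: [b3@11:R b2@12:L b4@14:L b1@16:L]
Beat 11 (R): throw ball3 h=2 -> lands@13:R; in-air after throw: [b2@12:L b3@13:R b4@14:L b1@16:L]
Ball 3: thrown@2 h=6 -> first land @8; rethrown@8 h=3 -> second land @11

Answer: 8 11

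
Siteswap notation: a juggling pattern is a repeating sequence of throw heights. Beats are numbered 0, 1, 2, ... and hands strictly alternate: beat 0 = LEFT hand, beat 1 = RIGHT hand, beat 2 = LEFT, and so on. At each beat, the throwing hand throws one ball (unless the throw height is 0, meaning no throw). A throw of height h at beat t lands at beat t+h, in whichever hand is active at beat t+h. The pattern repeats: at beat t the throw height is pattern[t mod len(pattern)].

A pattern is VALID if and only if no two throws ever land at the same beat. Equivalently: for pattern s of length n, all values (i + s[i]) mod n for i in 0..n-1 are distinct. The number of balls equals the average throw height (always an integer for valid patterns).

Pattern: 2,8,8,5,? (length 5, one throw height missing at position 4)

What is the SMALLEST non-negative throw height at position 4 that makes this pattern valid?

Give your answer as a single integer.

Answer: 2

Derivation:
i=0: (0 + 2) mod 5 = 2
i=1: (1 + 8) mod 5 = 4
i=2: (2 + 8) mod 5 = 0
i=3: (3 + 5) mod 5 = 3
i=4: s[i]=? (unknown)
Known residues: [0, 2, 3, 4]; need a permutation of 0..4, so missing residue r = 1
Need (4 + s) mod 5 = 1; smallest s = (1 - 4) mod 5 = 2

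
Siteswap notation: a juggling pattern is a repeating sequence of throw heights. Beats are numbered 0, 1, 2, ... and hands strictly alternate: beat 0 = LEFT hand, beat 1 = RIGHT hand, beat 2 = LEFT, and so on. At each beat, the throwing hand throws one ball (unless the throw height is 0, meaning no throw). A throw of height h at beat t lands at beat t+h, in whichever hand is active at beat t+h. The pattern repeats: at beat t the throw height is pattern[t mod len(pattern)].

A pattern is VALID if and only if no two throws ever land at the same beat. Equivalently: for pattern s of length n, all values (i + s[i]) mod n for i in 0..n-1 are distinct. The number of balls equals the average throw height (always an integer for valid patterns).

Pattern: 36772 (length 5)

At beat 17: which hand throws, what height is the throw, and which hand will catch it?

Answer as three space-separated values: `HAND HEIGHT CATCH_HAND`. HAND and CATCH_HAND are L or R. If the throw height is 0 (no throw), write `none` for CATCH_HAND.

Beat 17: 17 mod 2 = 1, so hand = R
Throw height = pattern[17 mod 5] = pattern[2] = 7
Lands at beat 17+7=24, 24 mod 2 = 0, so catch hand = L

Answer: R 7 L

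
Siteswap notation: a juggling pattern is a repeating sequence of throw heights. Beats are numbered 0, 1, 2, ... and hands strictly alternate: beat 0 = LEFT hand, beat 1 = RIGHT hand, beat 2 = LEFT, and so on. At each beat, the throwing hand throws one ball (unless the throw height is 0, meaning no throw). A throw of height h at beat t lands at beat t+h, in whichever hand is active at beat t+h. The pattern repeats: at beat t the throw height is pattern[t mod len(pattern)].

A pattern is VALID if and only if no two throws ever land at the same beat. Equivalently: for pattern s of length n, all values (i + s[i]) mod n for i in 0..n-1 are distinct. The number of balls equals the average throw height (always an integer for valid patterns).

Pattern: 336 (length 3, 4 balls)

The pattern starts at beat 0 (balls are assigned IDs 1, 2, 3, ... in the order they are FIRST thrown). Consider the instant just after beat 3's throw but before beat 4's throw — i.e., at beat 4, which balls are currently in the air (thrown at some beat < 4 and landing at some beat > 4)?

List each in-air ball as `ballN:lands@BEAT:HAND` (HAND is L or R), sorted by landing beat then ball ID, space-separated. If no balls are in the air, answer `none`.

Answer: ball1:lands@6:L ball3:lands@8:L

Derivation:
Beat 0 (L): throw ball1 h=3 -> lands@3:R; in-air after throw: [b1@3:R]
Beat 1 (R): throw ball2 h=3 -> lands@4:L; in-air after throw: [b1@3:R b2@4:L]
Beat 2 (L): throw ball3 h=6 -> lands@8:L; in-air after throw: [b1@3:R b2@4:L b3@8:L]
Beat 3 (R): throw ball1 h=3 -> lands@6:L; in-air after throw: [b2@4:L b1@6:L b3@8:L]
Beat 4 (L): throw ball2 h=3 -> lands@7:R; in-air after throw: [b1@6:L b2@7:R b3@8:L]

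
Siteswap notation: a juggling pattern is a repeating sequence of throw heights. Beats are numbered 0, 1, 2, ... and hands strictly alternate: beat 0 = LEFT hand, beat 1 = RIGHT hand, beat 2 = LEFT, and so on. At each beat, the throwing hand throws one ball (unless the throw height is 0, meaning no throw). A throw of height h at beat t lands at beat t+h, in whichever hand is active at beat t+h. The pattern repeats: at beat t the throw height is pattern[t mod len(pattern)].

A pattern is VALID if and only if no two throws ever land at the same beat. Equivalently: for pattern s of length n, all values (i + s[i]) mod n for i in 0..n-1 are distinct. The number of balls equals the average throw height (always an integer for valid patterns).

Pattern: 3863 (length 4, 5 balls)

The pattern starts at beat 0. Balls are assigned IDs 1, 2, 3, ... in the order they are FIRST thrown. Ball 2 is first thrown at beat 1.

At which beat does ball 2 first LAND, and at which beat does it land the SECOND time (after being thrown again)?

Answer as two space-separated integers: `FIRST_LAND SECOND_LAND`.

Answer: 9 17

Derivation:
Beat 0 (L): throw ball1 h=3 -> lands@3:R; in-air after throw: [b1@3:R]
Beat 1 (R): throw ball2 h=8 -> lands@9:R; in-air after throw: [b1@3:R b2@9:R]
Beat 2 (L): throw ball3 h=6 -> lands@8:L; in-air after throw: [b1@3:R b3@8:L b2@9:R]
Beat 3 (R): throw ball1 h=3 -> lands@6:L; in-air after throw: [b1@6:L b3@8:L b2@9:R]
Beat 4 (L): throw ball4 h=3 -> lands@7:R; in-air after throw: [b1@6:L b4@7:R b3@8:L b2@9:R]
Beat 5 (R): throw ball5 h=8 -> lands@13:R; in-air after throw: [b1@6:L b4@7:R b3@8:L b2@9:R b5@13:R]
Beat 6 (L): throw ball1 h=6 -> lands@12:L; in-air after throw: [b4@7:R b3@8:L b2@9:R b1@12:L b5@13:R]
Beat 7 (R): throw ball4 h=3 -> lands@10:L; in-air after throw: [b3@8:L b2@9:R b4@10:L b1@12:L b5@13:R]
Beat 8 (L): throw ball3 h=3 -> lands@11:R; in-air after throw: [b2@9:R b4@10:L b3@11:R b1@12:L b5@13:R]
Beat 9 (R): throw ball2 h=8 -> lands@17:R; in-air after throw: [b4@10:L b3@11:R b1@12:L b5@13:R b2@17:R]
Beat 10 (L): throw ball4 h=6 -> lands@16:L; in-air after throw: [b3@11:R b1@12:L b5@13:R b4@16:L b2@17:R]
Beat 11 (R): throw ball3 h=3 -> lands@14:L; in-air after throw: [b1@12:L b5@13:R b3@14:L b4@16:L b2@17:R]
Beat 12 (L): throw ball1 h=3 -> lands@15:R; in-air after throw: [b5@13:R b3@14:L b1@15:R b4@16:L b2@17:R]
Beat 13 (R): throw ball5 h=8 -> lands@21:R; in-air after throw: [b3@14:L b1@15:R b4@16:L b2@17:R b5@21:R]
Beat 14 (L): throw ball3 h=6 -> lands@20:L; in-air after throw: [b1@15:R b4@16:L b2@17:R b3@20:L b5@21:R]
Beat 15 (R): throw ball1 h=3 -> lands@18:L; in-air after throw: [b4@16:L b2@17:R b1@18:L b3@20:L b5@21:R]
Ball 2: thrown@1 h=8 -> first land @9; rethrown@9 h=8 -> second land @17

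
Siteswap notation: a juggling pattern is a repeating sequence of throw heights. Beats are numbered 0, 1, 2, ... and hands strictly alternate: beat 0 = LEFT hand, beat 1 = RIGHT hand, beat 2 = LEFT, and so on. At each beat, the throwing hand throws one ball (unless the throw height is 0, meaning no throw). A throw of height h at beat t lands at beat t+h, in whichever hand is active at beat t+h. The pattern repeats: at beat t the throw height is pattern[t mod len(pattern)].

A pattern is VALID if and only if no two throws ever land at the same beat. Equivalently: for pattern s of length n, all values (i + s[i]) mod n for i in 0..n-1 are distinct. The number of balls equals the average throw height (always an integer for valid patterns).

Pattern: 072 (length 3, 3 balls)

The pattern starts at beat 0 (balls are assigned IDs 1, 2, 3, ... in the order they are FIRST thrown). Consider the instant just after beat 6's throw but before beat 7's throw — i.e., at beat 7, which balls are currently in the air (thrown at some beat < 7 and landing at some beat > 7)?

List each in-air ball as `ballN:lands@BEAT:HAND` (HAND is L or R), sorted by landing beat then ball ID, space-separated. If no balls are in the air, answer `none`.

Beat 1 (R): throw ball1 h=7 -> lands@8:L; in-air after throw: [b1@8:L]
Beat 2 (L): throw ball2 h=2 -> lands@4:L; in-air after throw: [b2@4:L b1@8:L]
Beat 4 (L): throw ball2 h=7 -> lands@11:R; in-air after throw: [b1@8:L b2@11:R]
Beat 5 (R): throw ball3 h=2 -> lands@7:R; in-air after throw: [b3@7:R b1@8:L b2@11:R]
Beat 7 (R): throw ball3 h=7 -> lands@14:L; in-air after throw: [b1@8:L b2@11:R b3@14:L]

Answer: ball1:lands@8:L ball2:lands@11:R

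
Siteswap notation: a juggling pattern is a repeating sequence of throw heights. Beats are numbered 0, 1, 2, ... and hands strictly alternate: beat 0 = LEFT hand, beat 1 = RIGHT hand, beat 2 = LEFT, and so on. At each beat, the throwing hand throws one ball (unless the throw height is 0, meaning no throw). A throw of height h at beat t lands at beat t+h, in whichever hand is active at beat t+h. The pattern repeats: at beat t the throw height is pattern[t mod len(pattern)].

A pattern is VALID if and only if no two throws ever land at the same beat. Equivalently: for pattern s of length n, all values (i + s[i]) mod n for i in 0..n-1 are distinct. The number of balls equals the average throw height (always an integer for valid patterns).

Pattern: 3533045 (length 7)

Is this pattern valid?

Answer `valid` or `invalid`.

Answer: invalid

Derivation:
i=0: (i + s[i]) mod n = (0 + 3) mod 7 = 3
i=1: (i + s[i]) mod n = (1 + 5) mod 7 = 6
i=2: (i + s[i]) mod n = (2 + 3) mod 7 = 5
i=3: (i + s[i]) mod n = (3 + 3) mod 7 = 6
i=4: (i + s[i]) mod n = (4 + 0) mod 7 = 4
i=5: (i + s[i]) mod n = (5 + 4) mod 7 = 2
i=6: (i + s[i]) mod n = (6 + 5) mod 7 = 4
Residues: [3, 6, 5, 6, 4, 2, 4], distinct: False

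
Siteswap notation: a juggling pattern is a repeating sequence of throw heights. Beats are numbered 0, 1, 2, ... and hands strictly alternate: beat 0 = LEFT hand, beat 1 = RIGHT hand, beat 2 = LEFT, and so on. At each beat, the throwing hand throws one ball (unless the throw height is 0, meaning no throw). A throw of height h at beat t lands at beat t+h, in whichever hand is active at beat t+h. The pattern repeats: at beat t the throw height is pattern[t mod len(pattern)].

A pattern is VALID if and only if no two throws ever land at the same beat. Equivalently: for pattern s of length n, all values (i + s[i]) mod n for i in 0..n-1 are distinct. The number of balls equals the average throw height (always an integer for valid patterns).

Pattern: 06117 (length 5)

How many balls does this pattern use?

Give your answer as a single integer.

Answer: 3

Derivation:
Pattern = [0, 6, 1, 1, 7], length n = 5
  position 0: throw height = 0, running sum = 0
  position 1: throw height = 6, running sum = 6
  position 2: throw height = 1, running sum = 7
  position 3: throw height = 1, running sum = 8
  position 4: throw height = 7, running sum = 15
Total sum = 15; balls = sum / n = 15 / 5 = 3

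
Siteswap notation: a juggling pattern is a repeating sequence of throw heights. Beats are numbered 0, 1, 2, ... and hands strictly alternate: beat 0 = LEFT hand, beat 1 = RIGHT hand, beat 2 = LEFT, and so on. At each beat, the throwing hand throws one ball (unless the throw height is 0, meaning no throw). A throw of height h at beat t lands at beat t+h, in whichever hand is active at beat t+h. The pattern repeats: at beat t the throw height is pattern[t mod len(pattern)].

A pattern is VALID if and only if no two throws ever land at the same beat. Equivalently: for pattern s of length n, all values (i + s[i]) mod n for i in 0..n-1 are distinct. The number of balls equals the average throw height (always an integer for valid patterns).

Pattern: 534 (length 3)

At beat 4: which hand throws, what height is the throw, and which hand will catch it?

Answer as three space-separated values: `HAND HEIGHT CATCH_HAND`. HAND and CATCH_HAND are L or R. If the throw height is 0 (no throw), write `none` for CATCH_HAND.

Answer: L 3 R

Derivation:
Beat 4: 4 mod 2 = 0, so hand = L
Throw height = pattern[4 mod 3] = pattern[1] = 3
Lands at beat 4+3=7, 7 mod 2 = 1, so catch hand = R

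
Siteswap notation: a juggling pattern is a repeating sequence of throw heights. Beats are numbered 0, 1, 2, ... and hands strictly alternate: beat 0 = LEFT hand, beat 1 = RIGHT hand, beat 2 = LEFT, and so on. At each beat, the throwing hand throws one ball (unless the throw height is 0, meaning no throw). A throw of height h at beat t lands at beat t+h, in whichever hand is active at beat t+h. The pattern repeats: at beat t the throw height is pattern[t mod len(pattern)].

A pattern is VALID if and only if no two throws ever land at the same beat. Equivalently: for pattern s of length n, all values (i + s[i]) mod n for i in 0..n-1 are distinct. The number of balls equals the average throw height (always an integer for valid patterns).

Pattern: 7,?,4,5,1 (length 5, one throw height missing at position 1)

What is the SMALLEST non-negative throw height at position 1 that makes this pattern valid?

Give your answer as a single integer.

i=0: (0 + 7) mod 5 = 2
i=1: s[i]=? (unknown)
i=2: (2 + 4) mod 5 = 1
i=3: (3 + 5) mod 5 = 3
i=4: (4 + 1) mod 5 = 0
Known residues: [0, 1, 2, 3]; need a permutation of 0..4, so missing residue r = 4
Need (1 + s) mod 5 = 4; smallest s = (4 - 1) mod 5 = 3

Answer: 3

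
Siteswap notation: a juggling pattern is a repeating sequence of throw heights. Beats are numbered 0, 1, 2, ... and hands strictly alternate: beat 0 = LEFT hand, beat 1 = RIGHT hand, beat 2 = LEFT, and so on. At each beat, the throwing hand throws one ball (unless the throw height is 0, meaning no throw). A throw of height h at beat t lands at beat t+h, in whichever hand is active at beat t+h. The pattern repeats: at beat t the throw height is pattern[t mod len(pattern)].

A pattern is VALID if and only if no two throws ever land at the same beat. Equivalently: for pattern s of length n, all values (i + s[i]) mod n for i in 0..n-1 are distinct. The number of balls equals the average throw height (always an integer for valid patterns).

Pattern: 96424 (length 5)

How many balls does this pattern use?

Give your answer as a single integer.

Pattern = [9, 6, 4, 2, 4], length n = 5
  position 0: throw height = 9, running sum = 9
  position 1: throw height = 6, running sum = 15
  position 2: throw height = 4, running sum = 19
  position 3: throw height = 2, running sum = 21
  position 4: throw height = 4, running sum = 25
Total sum = 25; balls = sum / n = 25 / 5 = 5

Answer: 5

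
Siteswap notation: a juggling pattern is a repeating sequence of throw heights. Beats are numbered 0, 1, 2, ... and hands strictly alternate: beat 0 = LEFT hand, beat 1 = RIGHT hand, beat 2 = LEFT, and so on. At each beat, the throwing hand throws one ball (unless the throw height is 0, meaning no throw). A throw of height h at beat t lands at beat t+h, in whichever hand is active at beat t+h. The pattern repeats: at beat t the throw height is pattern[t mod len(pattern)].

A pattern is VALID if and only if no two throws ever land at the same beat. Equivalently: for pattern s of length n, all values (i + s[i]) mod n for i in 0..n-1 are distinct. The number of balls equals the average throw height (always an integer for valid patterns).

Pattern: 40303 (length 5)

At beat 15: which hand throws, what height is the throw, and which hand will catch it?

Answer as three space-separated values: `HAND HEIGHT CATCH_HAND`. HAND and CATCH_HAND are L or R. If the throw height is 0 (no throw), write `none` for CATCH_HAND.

Beat 15: 15 mod 2 = 1, so hand = R
Throw height = pattern[15 mod 5] = pattern[0] = 4
Lands at beat 15+4=19, 19 mod 2 = 1, so catch hand = R

Answer: R 4 R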